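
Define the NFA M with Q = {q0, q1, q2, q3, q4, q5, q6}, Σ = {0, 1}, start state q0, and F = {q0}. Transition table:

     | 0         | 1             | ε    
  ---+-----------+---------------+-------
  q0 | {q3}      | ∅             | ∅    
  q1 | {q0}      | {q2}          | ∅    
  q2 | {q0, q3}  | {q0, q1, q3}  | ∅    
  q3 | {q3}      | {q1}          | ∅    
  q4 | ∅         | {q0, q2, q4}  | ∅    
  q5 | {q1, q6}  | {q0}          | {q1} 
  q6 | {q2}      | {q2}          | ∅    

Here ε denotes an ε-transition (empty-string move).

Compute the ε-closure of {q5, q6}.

Begin with {q5, q6}.
ε-move q5 → q1; add q1.

{q1, q5, q6}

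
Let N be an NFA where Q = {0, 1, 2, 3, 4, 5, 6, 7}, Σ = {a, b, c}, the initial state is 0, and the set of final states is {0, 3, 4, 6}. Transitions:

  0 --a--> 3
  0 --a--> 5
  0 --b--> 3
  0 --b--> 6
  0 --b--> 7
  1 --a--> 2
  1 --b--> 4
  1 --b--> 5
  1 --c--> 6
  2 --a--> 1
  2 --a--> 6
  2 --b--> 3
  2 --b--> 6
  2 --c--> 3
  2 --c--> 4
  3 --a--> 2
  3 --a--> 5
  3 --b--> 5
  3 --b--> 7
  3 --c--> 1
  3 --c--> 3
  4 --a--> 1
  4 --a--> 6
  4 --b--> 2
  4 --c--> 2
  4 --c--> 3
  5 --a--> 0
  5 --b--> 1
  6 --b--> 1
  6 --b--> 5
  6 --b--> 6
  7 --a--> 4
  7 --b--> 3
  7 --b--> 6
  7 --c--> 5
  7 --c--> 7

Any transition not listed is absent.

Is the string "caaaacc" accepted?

No

Start in {0}.
Read 'c': {0} → ∅.
The set is empty and remains empty for the remaining 6 symbols.
The final set ∅ contains no accepting state.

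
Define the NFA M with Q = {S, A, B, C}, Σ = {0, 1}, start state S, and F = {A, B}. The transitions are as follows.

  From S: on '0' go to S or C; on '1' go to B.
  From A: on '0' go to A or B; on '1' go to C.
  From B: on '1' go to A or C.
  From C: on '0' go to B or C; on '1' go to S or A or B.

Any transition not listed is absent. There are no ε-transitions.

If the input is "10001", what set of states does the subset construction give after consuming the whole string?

∅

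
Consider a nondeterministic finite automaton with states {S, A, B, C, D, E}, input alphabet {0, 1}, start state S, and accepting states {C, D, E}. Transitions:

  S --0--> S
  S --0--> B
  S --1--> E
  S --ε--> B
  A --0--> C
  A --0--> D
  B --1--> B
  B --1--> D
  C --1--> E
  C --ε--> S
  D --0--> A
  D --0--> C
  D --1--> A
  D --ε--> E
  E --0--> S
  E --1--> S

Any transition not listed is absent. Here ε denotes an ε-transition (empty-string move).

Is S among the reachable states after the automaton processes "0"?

Yes

Start: ε-closure({S}) = {S, B}.
Read '0': S→{S, B}, B→∅; now {S, B}.
State S is in {S, B}.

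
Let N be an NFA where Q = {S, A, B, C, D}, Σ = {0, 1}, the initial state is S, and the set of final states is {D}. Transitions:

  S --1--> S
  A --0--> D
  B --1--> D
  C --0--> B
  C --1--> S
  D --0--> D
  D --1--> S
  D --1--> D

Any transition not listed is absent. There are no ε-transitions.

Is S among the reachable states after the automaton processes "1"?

Yes

Start in {S}.
Read '1': {S} → {S}.
State S is in {S}.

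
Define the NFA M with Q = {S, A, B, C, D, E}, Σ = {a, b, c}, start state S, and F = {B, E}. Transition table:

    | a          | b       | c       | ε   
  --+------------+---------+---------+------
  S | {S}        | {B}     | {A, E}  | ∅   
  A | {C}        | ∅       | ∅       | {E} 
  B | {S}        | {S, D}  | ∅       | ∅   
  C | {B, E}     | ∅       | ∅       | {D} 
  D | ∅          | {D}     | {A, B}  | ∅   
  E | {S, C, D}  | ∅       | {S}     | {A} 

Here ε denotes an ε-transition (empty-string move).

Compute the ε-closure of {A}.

{A, E}

Begin with {A}.
ε-move A → E; add E.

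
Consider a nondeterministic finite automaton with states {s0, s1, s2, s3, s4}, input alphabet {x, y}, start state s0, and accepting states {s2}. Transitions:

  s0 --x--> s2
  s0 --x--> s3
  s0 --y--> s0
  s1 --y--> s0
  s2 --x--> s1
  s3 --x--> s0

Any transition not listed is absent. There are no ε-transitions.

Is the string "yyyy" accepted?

Start in {s0}.
Read 'y': s0→{s0}; now {s0}.
Read 'y': s0→{s0}; now {s0}.
Read 'y': s0→{s0}; now {s0}.
Read 'y': s0→{s0}; now {s0}.
The final set {s0} contains no accepting state.

No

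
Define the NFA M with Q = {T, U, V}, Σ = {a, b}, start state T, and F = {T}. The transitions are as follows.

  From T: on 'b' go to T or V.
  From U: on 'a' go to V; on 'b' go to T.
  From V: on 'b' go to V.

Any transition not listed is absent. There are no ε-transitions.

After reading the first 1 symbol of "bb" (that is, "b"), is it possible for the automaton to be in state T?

Yes

Start in {T}.
Read 'b': T→{T, V}; now {T, V}.
State T is in {T, V}.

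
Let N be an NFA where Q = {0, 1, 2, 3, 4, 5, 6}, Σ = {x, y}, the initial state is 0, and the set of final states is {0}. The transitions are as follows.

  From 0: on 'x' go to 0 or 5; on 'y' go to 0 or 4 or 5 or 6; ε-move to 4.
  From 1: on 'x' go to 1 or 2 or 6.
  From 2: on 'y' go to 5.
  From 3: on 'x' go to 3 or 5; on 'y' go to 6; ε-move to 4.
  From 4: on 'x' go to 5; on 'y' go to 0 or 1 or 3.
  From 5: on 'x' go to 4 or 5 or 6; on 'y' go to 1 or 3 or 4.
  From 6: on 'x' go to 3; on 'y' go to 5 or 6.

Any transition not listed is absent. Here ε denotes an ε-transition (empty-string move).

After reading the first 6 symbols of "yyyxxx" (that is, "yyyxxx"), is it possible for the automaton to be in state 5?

Start: ε-closure({0}) = {0, 4}.
Read 'y': 0→{0, 4, 5, 6}, 4→{0, 1, 3}; now {0, 1, 3, 4, 5, 6}.
Read 'y': 0→{0, 4, 5, 6}, 1→∅, 3→{6}, 4→{0, 1, 3}, 5→{1, 3, 4}, 6→{5, 6}; now {0, 1, 3, 4, 5, 6}.
Read 'y': 0→{0, 4, 5, 6}, 1→∅, 3→{6}, 4→{0, 1, 3}, 5→{1, 3, 4}, 6→{5, 6}; now {0, 1, 3, 4, 5, 6}.
Read 'x': 0→{0, 5}, 1→{1, 2, 6}, 3→{3, 5}, 4→{5}, 5→{4, 5, 6}, 6→{3}; now {0, 1, 2, 3, 4, 5, 6}.
Read 'x': 0→{0, 5}, 1→{1, 2, 6}, 2→∅, 3→{3, 5}, 4→{5}, 5→{4, 5, 6}, 6→{3}; now {0, 1, 2, 3, 4, 5, 6}.
Read 'x': 0→{0, 5}, 1→{1, 2, 6}, 2→∅, 3→{3, 5}, 4→{5}, 5→{4, 5, 6}, 6→{3}; now {0, 1, 2, 3, 4, 5, 6}.
State 5 is in {0, 1, 2, 3, 4, 5, 6}.

Yes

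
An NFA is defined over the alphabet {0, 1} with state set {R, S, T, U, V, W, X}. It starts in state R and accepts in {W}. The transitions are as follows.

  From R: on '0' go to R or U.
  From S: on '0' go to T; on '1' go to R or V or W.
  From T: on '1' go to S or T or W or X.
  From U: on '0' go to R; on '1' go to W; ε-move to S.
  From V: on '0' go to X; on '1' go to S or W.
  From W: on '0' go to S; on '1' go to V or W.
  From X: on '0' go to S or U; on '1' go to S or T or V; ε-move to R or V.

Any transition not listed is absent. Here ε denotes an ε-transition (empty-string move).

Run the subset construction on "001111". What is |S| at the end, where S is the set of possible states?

6

Start in {R}.
Read '0': {R} → {R, S, U}.
Read '0': {R, S, U} → {R, S, T, U}.
Read '1': {R, S, T, U} → {R, S, T, V, W, X}.
Read '1': {R, S, T, V, W, X} → {R, S, T, V, W, X}.
Read '1': {R, S, T, V, W, X} → {R, S, T, V, W, X}.
Read '1': {R, S, T, V, W, X} → {R, S, T, V, W, X}.
That set has 6 states.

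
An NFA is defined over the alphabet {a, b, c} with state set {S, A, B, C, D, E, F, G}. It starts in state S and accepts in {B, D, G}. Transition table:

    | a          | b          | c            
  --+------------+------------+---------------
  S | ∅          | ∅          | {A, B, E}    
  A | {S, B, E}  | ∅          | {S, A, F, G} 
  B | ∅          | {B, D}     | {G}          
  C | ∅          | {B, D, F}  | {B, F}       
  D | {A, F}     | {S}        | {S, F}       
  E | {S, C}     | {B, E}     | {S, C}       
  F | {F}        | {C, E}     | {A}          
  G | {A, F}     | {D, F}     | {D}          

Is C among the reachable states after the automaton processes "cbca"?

Start in {S}.
Read 'c': S→{A, B, E}; now {A, B, E}.
Read 'b': A→∅, B→{B, D}, E→{B, E}; now {B, D, E}.
Read 'c': B→{G}, D→{S, F}, E→{S, C}; now {S, C, F, G}.
Read 'a': S→∅, C→∅, F→{F}, G→{A, F}; now {A, F}.
State C is not in {A, F}.

No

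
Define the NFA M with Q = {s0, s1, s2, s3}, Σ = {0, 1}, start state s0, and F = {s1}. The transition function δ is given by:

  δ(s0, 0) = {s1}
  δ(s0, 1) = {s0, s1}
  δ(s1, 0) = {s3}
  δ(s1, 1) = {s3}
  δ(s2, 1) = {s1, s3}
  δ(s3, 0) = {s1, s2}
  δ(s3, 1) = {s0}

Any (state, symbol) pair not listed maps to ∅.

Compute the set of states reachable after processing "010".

{s1, s2}

Start in {s0}.
Read '0': {s0} → {s1}.
Read '1': {s1} → {s3}.
Read '0': {s3} → {s1, s2}.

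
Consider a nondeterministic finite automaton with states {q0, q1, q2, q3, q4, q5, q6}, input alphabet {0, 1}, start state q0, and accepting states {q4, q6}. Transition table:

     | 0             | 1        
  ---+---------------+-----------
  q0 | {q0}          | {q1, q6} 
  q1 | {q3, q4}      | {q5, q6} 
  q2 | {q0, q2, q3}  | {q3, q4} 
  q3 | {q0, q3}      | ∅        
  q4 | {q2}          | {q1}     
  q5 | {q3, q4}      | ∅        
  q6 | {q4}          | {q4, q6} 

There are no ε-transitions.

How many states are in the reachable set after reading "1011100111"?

4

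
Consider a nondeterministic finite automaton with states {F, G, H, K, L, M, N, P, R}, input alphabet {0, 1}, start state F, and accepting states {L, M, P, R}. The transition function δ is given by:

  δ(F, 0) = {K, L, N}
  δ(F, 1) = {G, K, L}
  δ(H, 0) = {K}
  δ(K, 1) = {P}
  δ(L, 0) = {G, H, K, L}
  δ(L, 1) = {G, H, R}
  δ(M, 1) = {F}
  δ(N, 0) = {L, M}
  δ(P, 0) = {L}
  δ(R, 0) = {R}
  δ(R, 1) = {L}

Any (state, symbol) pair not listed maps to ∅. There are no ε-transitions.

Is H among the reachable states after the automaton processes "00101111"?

Start in {F}.
Read '0': F→{K, L, N}; now {K, L, N}.
Read '0': K→∅, L→{G, H, K, L}, N→{L, M}; now {G, H, K, L, M}.
Read '1': G→∅, H→∅, K→{P}, L→{G, H, R}, M→{F}; now {F, G, H, P, R}.
Read '0': F→{K, L, N}, G→∅, H→{K}, P→{L}, R→{R}; now {K, L, N, R}.
Read '1': K→{P}, L→{G, H, R}, N→∅, R→{L}; now {G, H, L, P, R}.
Read '1': G→∅, H→∅, L→{G, H, R}, P→∅, R→{L}; now {G, H, L, R}.
Read '1': G→∅, H→∅, L→{G, H, R}, R→{L}; now {G, H, L, R}.
Read '1': G→∅, H→∅, L→{G, H, R}, R→{L}; now {G, H, L, R}.
State H is in {G, H, L, R}.

Yes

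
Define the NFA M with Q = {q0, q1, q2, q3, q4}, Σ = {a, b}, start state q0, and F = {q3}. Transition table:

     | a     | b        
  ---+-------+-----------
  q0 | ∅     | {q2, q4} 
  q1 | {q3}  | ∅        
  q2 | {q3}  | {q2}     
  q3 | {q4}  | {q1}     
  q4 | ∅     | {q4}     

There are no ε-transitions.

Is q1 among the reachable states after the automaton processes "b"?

No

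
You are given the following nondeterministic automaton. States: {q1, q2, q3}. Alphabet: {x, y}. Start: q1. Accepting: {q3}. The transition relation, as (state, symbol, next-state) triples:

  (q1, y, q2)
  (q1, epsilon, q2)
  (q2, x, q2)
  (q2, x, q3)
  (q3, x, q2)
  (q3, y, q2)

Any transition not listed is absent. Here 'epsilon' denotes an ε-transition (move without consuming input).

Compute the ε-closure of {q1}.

Begin with {q1}.
ε-move q1 → q2; add q2.

{q1, q2}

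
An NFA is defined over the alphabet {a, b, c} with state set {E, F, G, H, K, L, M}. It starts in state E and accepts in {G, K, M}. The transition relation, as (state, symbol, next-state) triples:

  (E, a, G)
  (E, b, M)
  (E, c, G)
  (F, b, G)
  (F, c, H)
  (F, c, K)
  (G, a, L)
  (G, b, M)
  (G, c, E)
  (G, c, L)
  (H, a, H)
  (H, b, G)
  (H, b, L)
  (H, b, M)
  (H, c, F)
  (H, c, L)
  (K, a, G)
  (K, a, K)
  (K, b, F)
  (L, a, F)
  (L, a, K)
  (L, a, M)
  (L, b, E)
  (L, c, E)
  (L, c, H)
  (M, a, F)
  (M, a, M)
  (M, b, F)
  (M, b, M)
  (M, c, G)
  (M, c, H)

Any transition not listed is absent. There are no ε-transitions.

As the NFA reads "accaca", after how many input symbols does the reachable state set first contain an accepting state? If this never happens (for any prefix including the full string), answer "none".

1

Start in {E}.
Read 'a': E→{G}; now {G}.
None of the earlier sets intersect F, but {G} does.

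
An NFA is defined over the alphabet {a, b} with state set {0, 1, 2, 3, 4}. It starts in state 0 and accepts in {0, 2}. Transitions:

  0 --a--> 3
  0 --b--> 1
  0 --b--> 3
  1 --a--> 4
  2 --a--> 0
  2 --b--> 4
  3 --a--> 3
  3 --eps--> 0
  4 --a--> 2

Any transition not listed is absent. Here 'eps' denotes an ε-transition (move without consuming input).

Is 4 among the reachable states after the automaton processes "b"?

Start in {0}.
Read 'b': 0→{1, 3}; union {1, 3}; ε-closure = {0, 1, 3}.
State 4 is not in {0, 1, 3}.

No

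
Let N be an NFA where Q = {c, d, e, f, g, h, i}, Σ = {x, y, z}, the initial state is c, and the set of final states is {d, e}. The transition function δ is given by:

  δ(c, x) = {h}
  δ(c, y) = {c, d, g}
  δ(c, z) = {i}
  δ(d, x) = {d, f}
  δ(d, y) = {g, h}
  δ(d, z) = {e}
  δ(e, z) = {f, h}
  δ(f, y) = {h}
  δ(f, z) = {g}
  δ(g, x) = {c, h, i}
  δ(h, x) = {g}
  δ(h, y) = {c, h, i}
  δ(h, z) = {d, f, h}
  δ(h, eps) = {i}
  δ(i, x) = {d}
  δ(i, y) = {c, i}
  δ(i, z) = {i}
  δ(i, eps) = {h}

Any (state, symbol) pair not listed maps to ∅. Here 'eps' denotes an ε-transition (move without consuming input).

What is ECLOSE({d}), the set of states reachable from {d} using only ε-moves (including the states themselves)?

Begin with {d}.
No ε-moves leave this set, so the closure equals the set itself.

{d}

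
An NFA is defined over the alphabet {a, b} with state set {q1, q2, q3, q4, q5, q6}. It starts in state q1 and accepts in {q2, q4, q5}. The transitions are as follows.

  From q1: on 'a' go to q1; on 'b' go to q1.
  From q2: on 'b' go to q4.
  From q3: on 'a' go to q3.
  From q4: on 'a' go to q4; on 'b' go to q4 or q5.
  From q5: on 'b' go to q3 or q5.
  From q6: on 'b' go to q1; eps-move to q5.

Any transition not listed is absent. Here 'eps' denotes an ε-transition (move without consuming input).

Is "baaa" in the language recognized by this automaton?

No

Start in {q1}.
Read 'b': q1→{q1}; now {q1}.
Read 'a': q1→{q1}; now {q1}.
Read 'a': q1→{q1}; now {q1}.
Read 'a': q1→{q1}; now {q1}.
The final set {q1} contains no accepting state.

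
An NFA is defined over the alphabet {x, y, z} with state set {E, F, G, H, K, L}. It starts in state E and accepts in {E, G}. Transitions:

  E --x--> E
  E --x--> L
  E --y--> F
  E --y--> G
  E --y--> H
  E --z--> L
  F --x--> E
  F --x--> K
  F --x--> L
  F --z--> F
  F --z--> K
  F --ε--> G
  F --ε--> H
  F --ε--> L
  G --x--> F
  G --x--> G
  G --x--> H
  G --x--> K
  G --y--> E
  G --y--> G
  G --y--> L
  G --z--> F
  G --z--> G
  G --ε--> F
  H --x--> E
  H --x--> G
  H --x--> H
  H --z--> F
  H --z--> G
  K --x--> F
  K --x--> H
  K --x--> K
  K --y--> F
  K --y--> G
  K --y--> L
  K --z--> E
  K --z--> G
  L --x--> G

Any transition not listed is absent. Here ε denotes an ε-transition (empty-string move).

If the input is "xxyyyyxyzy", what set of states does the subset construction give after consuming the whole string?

Start in {E}.
Read 'x': E→{E, L}; now {E, L}.
Read 'x': E→{E, L}, L→{G}; union {E, G, L}; ε-closure = {E, F, G, H, L}.
Read 'y': E→{F, G, H}, F→∅, G→{E, G, L}, H→∅, L→∅; now {E, F, G, H, L}.
Read 'y': E→{F, G, H}, F→∅, G→{E, G, L}, H→∅, L→∅; now {E, F, G, H, L}.
Read 'y': E→{F, G, H}, F→∅, G→{E, G, L}, H→∅, L→∅; now {E, F, G, H, L}.
Read 'y': E→{F, G, H}, F→∅, G→{E, G, L}, H→∅, L→∅; now {E, F, G, H, L}.
Read 'x': E→{E, L}, F→{E, K, L}, G→{F, G, H, K}, H→{E, G, H}, L→{G}; now {E, F, G, H, K, L}.
Read 'y': E→{F, G, H}, F→∅, G→{E, G, L}, H→∅, K→{F, G, L}, L→∅; now {E, F, G, H, L}.
Read 'z': E→{L}, F→{F, K}, G→{F, G}, H→{F, G}, L→∅; union {F, G, K, L}; ε-closure = {F, G, H, K, L}.
Read 'y': F→∅, G→{E, G, L}, H→∅, K→{F, G, L}, L→∅; union {E, F, G, L}; ε-closure = {E, F, G, H, L}.

{E, F, G, H, L}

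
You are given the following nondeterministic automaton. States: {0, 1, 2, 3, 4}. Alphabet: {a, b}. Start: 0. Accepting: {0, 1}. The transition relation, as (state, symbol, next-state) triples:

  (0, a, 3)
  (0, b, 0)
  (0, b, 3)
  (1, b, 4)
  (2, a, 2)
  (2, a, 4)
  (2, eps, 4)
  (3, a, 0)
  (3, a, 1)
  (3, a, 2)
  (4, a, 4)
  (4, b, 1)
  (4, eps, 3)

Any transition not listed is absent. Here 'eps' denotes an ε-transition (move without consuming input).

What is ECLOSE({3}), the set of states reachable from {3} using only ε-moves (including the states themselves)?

Begin with {3}.
No ε-moves leave this set, so the closure equals the set itself.

{3}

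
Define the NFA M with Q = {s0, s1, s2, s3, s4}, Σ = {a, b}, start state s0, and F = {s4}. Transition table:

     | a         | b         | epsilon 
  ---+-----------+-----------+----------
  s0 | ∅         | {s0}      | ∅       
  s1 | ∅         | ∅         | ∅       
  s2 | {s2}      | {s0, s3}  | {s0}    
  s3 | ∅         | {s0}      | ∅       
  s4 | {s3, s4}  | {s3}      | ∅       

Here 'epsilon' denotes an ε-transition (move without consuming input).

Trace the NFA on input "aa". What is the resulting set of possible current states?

∅

Start in {s0}.
Read 'a': s0→∅; now ∅.
The set is empty and remains empty for the remaining 1 symbol.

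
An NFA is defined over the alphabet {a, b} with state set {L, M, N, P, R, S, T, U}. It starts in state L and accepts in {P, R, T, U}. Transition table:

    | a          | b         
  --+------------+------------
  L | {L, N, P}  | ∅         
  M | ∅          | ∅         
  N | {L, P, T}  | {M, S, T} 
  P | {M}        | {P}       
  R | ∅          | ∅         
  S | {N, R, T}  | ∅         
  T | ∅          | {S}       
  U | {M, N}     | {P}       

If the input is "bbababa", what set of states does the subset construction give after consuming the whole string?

∅

Start in {L}.
Read 'b': L→∅; now ∅.
The set is empty and remains empty for the remaining 6 symbols.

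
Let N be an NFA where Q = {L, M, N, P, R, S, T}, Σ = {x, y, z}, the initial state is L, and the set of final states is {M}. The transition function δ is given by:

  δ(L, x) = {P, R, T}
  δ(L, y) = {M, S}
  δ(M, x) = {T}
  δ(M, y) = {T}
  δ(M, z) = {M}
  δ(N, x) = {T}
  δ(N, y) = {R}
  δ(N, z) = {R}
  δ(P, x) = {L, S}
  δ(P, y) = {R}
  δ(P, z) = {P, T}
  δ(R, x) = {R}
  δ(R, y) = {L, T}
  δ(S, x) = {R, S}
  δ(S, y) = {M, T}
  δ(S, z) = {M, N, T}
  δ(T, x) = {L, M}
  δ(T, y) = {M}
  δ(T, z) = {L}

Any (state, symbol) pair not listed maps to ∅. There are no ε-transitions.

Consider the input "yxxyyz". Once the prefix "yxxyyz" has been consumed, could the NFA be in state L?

Yes

Start in {L}.
Read 'y': L→{M, S}; now {M, S}.
Read 'x': M→{T}, S→{R, S}; now {R, S, T}.
Read 'x': R→{R}, S→{R, S}, T→{L, M}; now {L, M, R, S}.
Read 'y': L→{M, S}, M→{T}, R→{L, T}, S→{M, T}; now {L, M, S, T}.
Read 'y': L→{M, S}, M→{T}, S→{M, T}, T→{M}; now {M, S, T}.
Read 'z': M→{M}, S→{M, N, T}, T→{L}; now {L, M, N, T}.
State L is in {L, M, N, T}.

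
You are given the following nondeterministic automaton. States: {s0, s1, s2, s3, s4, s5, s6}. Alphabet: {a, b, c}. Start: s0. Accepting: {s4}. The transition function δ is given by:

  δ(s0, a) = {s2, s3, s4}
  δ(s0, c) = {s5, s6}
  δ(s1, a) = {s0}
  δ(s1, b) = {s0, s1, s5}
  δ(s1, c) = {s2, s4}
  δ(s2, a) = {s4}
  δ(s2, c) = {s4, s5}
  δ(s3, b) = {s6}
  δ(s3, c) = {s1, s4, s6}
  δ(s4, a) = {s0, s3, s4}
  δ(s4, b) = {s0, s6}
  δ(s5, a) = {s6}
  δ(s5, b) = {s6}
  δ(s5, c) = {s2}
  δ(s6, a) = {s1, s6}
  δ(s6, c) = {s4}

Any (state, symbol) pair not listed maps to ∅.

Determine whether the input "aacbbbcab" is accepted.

Start in {s0}.
Read 'a': {s0} → {s2, s3, s4}.
Read 'a': {s2, s3, s4} → {s0, s3, s4}.
Read 'c': {s0, s3, s4} → {s1, s4, s5, s6}.
Read 'b': {s1, s4, s5, s6} → {s0, s1, s5, s6}.
Read 'b': {s0, s1, s5, s6} → {s0, s1, s5, s6}.
Read 'b': {s0, s1, s5, s6} → {s0, s1, s5, s6}.
Read 'c': {s0, s1, s5, s6} → {s2, s4, s5, s6}.
Read 'a': {s2, s4, s5, s6} → {s0, s1, s3, s4, s6}.
Read 'b': {s0, s1, s3, s4, s6} → {s0, s1, s5, s6}.
The final set {s0, s1, s5, s6} contains no accepting state.

No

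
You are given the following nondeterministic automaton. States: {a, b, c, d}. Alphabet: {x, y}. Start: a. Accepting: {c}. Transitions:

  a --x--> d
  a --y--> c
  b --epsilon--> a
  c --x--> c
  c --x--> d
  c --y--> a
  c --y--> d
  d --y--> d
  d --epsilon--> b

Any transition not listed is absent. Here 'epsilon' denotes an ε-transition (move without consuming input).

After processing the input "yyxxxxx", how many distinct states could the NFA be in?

3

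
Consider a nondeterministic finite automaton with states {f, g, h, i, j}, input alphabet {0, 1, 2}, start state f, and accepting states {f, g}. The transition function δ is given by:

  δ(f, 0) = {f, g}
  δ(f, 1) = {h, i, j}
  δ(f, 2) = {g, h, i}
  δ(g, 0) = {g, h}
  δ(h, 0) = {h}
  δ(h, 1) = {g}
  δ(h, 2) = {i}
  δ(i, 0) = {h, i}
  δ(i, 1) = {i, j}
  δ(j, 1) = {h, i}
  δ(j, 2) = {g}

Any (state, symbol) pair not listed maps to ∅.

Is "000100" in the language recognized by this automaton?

Start in {f}.
Read '0': {f} → {f, g}.
Read '0': {f, g} → {f, g, h}.
Read '0': {f, g, h} → {f, g, h}.
Read '1': {f, g, h} → {g, h, i, j}.
Read '0': {g, h, i, j} → {g, h, i}.
Read '0': {g, h, i} → {g, h, i}.
The final set {g, h, i} contains the accepting state g.

Yes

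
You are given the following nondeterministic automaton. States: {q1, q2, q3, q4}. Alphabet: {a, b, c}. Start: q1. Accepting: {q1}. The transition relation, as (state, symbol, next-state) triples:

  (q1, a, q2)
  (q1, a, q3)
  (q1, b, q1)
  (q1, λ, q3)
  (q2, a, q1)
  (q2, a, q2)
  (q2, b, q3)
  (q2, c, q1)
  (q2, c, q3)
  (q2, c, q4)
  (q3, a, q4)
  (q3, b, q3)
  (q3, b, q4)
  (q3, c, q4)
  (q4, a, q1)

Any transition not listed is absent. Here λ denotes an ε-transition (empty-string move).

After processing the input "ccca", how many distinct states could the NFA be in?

Start: ε-closure({q1}) = {q1, q3}.
Read 'c': q1→∅, q3→{q4}; now {q4}.
Read 'c': q4→∅; now ∅.
The set is empty and remains empty for the remaining 2 symbols.
That set has 0 states.

0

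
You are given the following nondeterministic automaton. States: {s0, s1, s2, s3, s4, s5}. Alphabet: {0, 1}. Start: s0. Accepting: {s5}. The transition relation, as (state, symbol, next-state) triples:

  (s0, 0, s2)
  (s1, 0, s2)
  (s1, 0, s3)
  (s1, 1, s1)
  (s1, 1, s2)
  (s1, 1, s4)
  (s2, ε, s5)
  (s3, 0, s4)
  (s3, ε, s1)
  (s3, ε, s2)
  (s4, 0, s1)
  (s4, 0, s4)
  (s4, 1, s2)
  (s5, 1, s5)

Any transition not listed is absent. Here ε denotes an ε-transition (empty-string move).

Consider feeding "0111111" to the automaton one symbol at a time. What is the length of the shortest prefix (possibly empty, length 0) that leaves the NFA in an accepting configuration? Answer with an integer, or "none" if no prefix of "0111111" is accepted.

Start in {s0}.
Read '0': s0→{s2}; union {s2}; ε-closure = {s2, s5}.
None of the earlier sets intersect F, but {s2, s5} does.

1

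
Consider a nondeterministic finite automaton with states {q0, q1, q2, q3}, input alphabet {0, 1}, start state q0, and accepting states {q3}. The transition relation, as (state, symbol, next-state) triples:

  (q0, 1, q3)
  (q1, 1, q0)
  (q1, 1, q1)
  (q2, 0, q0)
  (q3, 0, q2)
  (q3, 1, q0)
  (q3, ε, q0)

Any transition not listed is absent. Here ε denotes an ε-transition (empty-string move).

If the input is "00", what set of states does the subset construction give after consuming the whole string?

∅

Start in {q0}.
Read '0': {q0} → ∅.
The set is empty and remains empty for the remaining 1 symbol.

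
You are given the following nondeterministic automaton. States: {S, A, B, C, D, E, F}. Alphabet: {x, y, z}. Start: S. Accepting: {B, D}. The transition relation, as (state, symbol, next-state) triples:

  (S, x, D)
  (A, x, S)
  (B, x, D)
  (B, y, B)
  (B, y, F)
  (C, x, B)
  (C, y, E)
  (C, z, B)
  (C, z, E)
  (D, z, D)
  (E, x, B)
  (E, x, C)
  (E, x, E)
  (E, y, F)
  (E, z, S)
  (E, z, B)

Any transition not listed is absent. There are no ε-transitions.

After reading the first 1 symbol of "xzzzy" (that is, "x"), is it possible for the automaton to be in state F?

Start in {S}.
Read 'x': {S} → {D}.
State F is not in {D}.

No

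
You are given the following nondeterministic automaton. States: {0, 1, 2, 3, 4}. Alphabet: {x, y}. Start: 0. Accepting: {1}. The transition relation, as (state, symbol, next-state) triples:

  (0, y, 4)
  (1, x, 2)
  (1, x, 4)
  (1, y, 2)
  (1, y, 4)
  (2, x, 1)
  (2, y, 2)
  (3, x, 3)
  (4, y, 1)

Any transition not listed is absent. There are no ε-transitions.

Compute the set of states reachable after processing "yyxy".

Start in {0}.
Read 'y': 0→{4}; now {4}.
Read 'y': 4→{1}; now {1}.
Read 'x': 1→{2, 4}; now {2, 4}.
Read 'y': 2→{2}, 4→{1}; now {1, 2}.

{1, 2}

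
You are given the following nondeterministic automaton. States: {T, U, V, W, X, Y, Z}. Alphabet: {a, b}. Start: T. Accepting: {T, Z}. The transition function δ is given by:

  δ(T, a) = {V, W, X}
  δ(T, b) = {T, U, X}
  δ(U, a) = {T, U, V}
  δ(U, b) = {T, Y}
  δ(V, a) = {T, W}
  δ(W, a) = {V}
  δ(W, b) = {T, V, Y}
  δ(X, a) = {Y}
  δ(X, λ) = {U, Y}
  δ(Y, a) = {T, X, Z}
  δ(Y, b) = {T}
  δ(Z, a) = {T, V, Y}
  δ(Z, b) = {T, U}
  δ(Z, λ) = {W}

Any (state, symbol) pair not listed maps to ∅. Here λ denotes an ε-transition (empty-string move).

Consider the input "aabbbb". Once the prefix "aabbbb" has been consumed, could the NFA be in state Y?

Yes

Start in {T}.
Read 'a': {T} → {U, V, W, X, Y}.
Read 'a': {U, V, W, X, Y} → {T, U, V, W, X, Y, Z}.
Read 'b': {T, U, V, W, X, Y, Z} → {T, U, V, X, Y}.
Read 'b': {T, U, V, X, Y} → {T, U, X, Y}.
Read 'b': {T, U, X, Y} → {T, U, X, Y}.
Read 'b': {T, U, X, Y} → {T, U, X, Y}.
State Y is in {T, U, X, Y}.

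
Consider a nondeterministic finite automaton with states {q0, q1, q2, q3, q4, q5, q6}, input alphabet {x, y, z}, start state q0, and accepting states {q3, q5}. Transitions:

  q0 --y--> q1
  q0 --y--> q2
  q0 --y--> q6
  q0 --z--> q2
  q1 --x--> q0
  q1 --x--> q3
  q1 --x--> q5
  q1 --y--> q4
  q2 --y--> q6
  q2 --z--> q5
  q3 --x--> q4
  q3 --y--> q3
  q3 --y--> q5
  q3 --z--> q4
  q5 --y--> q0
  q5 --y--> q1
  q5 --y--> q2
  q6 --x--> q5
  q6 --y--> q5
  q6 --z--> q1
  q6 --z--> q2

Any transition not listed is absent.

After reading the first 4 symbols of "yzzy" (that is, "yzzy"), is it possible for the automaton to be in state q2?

Start in {q0}.
Read 'y': q0→{q1, q2, q6}; now {q1, q2, q6}.
Read 'z': q1→∅, q2→{q5}, q6→{q1, q2}; now {q1, q2, q5}.
Read 'z': q1→∅, q2→{q5}, q5→∅; now {q5}.
Read 'y': q5→{q0, q1, q2}; now {q0, q1, q2}.
State q2 is in {q0, q1, q2}.

Yes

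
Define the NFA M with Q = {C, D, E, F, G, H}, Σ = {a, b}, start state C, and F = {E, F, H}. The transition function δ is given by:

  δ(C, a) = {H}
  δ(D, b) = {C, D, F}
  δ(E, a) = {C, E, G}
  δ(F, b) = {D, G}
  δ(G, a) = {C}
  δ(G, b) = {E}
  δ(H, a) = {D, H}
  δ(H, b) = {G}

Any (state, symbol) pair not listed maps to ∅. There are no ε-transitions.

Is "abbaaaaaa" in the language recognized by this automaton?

Start in {C}.
Read 'a': C→{H}; now {H}.
Read 'b': H→{G}; now {G}.
Read 'b': G→{E}; now {E}.
Read 'a': E→{C, E, G}; now {C, E, G}.
Read 'a': C→{H}, E→{C, E, G}, G→{C}; now {C, E, G, H}.
Read 'a': C→{H}, E→{C, E, G}, G→{C}, H→{D, H}; now {C, D, E, G, H}.
Read 'a': C→{H}, D→∅, E→{C, E, G}, G→{C}, H→{D, H}; now {C, D, E, G, H}.
Read 'a': C→{H}, D→∅, E→{C, E, G}, G→{C}, H→{D, H}; now {C, D, E, G, H}.
Read 'a': C→{H}, D→∅, E→{C, E, G}, G→{C}, H→{D, H}; now {C, D, E, G, H}.
The final set {C, D, E, G, H} contains the accepting states E, H.

Yes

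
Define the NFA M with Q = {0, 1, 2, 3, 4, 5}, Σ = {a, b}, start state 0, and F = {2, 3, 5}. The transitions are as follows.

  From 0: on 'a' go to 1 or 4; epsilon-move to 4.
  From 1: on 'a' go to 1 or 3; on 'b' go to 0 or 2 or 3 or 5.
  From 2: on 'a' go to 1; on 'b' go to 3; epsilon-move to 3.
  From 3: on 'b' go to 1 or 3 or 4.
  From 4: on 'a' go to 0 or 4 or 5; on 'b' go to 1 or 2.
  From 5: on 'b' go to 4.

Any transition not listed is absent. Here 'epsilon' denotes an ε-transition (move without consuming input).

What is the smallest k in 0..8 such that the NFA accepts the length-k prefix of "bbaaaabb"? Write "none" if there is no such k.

1

Start: ε-closure({0}) = {0, 4}.
Read 'b': 0→∅, 4→{1, 2}; union {1, 2}; ε-closure = {1, 2, 3}.
None of the earlier sets intersect F, but {1, 2, 3} does.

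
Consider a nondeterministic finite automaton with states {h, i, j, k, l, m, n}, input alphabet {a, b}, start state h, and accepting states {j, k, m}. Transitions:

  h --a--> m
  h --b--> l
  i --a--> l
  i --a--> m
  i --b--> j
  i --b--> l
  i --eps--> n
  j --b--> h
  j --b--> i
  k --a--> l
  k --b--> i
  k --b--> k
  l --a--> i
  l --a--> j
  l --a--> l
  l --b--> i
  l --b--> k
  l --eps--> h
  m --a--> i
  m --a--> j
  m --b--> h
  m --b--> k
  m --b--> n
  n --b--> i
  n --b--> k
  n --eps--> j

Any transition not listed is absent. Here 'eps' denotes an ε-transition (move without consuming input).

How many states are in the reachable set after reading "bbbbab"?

6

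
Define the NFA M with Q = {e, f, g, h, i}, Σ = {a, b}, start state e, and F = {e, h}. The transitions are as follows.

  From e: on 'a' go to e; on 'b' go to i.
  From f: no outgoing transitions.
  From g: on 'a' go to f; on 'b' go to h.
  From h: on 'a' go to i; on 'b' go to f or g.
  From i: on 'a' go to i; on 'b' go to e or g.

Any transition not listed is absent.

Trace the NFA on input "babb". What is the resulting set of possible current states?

Start in {e}.
Read 'b': {e} → {i}.
Read 'a': {i} → {i}.
Read 'b': {i} → {e, g}.
Read 'b': {e, g} → {h, i}.

{h, i}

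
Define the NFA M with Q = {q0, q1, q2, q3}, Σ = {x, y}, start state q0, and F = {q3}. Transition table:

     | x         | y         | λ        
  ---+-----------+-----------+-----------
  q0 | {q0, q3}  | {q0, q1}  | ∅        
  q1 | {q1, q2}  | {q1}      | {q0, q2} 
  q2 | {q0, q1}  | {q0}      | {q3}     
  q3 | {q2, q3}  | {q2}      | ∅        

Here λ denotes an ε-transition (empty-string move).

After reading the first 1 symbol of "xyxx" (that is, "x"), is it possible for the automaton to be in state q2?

No

Start in {q0}.
Read 'x': q0→{q0, q3}; now {q0, q3}.
State q2 is not in {q0, q3}.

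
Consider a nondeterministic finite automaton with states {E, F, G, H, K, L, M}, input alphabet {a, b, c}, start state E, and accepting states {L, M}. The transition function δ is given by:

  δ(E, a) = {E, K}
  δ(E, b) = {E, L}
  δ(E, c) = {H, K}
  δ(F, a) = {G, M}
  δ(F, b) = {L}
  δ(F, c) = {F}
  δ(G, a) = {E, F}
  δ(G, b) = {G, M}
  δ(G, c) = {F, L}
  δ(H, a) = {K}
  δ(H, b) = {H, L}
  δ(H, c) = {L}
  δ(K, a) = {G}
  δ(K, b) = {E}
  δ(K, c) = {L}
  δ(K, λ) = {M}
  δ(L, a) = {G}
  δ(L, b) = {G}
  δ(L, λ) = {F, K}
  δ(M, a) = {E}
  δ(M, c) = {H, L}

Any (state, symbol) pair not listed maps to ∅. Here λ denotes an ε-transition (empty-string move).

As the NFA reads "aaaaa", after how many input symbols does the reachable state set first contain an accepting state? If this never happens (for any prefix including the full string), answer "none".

Start in {E}.
Read 'a': {E} → {E, K, M}.
None of the earlier sets intersect F, but {E, K, M} does.

1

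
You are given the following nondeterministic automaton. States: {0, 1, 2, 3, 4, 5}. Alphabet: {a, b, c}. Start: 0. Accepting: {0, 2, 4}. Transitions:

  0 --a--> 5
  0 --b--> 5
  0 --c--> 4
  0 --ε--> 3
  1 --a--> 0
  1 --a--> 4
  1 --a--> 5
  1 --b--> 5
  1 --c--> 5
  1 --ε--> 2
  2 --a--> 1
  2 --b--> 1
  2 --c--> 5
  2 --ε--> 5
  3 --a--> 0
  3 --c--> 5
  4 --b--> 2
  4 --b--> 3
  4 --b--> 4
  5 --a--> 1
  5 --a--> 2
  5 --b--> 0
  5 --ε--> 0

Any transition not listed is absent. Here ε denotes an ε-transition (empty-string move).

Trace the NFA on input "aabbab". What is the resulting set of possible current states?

Start: ε-closure({0}) = {0, 3}.
Read 'a': 0→{5}, 3→{0}; union {0, 5}; ε-closure = {0, 3, 5}.
Read 'a': 0→{5}, 3→{0}, 5→{1, 2}; union {0, 1, 2, 5}; ε-closure = {0, 1, 2, 3, 5}.
Read 'b': 0→{5}, 1→{5}, 2→{1}, 3→∅, 5→{0}; union {0, 1, 5}; ε-closure = {0, 1, 2, 3, 5}.
Read 'b': 0→{5}, 1→{5}, 2→{1}, 3→∅, 5→{0}; union {0, 1, 5}; ε-closure = {0, 1, 2, 3, 5}.
Read 'a': 0→{5}, 1→{0, 4, 5}, 2→{1}, 3→{0}, 5→{1, 2}; union {0, 1, 2, 4, 5}; ε-closure = {0, 1, 2, 3, 4, 5}.
Read 'b': 0→{5}, 1→{5}, 2→{1}, 3→∅, 4→{2, 3, 4}, 5→{0}; now {0, 1, 2, 3, 4, 5}.

{0, 1, 2, 3, 4, 5}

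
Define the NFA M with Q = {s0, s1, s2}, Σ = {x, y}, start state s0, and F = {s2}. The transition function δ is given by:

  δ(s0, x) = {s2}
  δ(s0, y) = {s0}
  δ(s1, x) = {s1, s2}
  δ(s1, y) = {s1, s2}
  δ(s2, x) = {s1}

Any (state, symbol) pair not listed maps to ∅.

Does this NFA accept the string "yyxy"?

No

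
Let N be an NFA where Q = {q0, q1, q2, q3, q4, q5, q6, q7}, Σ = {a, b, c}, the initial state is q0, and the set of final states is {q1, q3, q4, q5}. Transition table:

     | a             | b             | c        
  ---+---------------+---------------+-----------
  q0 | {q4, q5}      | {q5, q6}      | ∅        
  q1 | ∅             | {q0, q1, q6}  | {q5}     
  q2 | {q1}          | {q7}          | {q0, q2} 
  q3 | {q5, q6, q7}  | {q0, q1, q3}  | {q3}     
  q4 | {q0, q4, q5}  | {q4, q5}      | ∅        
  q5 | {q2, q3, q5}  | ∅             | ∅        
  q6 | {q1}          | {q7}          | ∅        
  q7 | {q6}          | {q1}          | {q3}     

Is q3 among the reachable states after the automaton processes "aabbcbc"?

Yes

Start in {q0}.
Read 'a': q0→{q4, q5}; now {q4, q5}.
Read 'a': q4→{q0, q4, q5}, q5→{q2, q3, q5}; now {q0, q2, q3, q4, q5}.
Read 'b': q0→{q5, q6}, q2→{q7}, q3→{q0, q1, q3}, q4→{q4, q5}, q5→∅; now {q0, q1, q3, q4, q5, q6, q7}.
Read 'b': q0→{q5, q6}, q1→{q0, q1, q6}, q3→{q0, q1, q3}, q4→{q4, q5}, q5→∅, q6→{q7}, q7→{q1}; now {q0, q1, q3, q4, q5, q6, q7}.
Read 'c': q0→∅, q1→{q5}, q3→{q3}, q4→∅, q5→∅, q6→∅, q7→{q3}; now {q3, q5}.
Read 'b': q3→{q0, q1, q3}, q5→∅; now {q0, q1, q3}.
Read 'c': q0→∅, q1→{q5}, q3→{q3}; now {q3, q5}.
State q3 is in {q3, q5}.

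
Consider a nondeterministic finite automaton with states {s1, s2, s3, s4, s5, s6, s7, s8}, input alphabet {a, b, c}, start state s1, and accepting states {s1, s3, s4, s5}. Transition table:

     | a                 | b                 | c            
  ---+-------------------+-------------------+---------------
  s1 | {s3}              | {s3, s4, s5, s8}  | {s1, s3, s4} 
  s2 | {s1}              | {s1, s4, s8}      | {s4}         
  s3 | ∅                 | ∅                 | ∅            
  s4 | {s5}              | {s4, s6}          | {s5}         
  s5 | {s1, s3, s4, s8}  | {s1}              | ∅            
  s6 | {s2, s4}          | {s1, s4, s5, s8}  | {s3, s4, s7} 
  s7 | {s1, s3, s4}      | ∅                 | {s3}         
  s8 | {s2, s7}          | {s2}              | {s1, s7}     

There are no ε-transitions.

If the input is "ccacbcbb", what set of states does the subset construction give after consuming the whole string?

{s1, s2, s3, s4, s5, s6, s8}

Start in {s1}.
Read 'c': s1→{s1, s3, s4}; now {s1, s3, s4}.
Read 'c': s1→{s1, s3, s4}, s3→∅, s4→{s5}; now {s1, s3, s4, s5}.
Read 'a': s1→{s3}, s3→∅, s4→{s5}, s5→{s1, s3, s4, s8}; now {s1, s3, s4, s5, s8}.
Read 'c': s1→{s1, s3, s4}, s3→∅, s4→{s5}, s5→∅, s8→{s1, s7}; now {s1, s3, s4, s5, s7}.
Read 'b': s1→{s3, s4, s5, s8}, s3→∅, s4→{s4, s6}, s5→{s1}, s7→∅; now {s1, s3, s4, s5, s6, s8}.
Read 'c': s1→{s1, s3, s4}, s3→∅, s4→{s5}, s5→∅, s6→{s3, s4, s7}, s8→{s1, s7}; now {s1, s3, s4, s5, s7}.
Read 'b': s1→{s3, s4, s5, s8}, s3→∅, s4→{s4, s6}, s5→{s1}, s7→∅; now {s1, s3, s4, s5, s6, s8}.
Read 'b': s1→{s3, s4, s5, s8}, s3→∅, s4→{s4, s6}, s5→{s1}, s6→{s1, s4, s5, s8}, s8→{s2}; now {s1, s2, s3, s4, s5, s6, s8}.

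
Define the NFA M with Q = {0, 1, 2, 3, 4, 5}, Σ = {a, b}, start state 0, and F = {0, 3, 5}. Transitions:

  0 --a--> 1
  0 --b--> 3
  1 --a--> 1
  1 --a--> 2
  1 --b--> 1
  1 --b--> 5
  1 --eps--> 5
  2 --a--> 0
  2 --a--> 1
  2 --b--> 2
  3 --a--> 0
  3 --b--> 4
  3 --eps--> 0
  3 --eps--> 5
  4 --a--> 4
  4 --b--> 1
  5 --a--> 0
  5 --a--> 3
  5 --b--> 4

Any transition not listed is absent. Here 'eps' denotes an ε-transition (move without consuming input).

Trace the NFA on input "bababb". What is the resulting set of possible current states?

{0, 1, 2, 3, 4, 5}

Start in {0}.
Read 'b': {0} → {0, 3, 5}.
Read 'a': {0, 3, 5} → {0, 1, 3, 5}.
Read 'b': {0, 1, 3, 5} → {0, 1, 3, 4, 5}.
Read 'a': {0, 1, 3, 4, 5} → {0, 1, 2, 3, 4, 5}.
Read 'b': {0, 1, 2, 3, 4, 5} → {0, 1, 2, 3, 4, 5}.
Read 'b': {0, 1, 2, 3, 4, 5} → {0, 1, 2, 3, 4, 5}.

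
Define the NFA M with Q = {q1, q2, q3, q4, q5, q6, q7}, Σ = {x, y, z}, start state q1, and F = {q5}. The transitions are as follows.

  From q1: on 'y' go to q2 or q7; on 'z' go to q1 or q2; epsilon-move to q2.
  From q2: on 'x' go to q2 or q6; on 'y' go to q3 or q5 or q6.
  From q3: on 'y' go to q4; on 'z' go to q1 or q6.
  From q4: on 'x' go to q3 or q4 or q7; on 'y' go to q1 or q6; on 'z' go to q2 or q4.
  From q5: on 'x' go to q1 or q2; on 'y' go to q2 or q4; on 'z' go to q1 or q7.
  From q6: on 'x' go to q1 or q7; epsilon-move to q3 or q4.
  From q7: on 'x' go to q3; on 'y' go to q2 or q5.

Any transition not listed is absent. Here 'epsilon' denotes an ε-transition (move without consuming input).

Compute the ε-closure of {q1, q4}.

{q1, q2, q4}

Begin with {q1, q4}.
ε-move q1 → q2; add q2.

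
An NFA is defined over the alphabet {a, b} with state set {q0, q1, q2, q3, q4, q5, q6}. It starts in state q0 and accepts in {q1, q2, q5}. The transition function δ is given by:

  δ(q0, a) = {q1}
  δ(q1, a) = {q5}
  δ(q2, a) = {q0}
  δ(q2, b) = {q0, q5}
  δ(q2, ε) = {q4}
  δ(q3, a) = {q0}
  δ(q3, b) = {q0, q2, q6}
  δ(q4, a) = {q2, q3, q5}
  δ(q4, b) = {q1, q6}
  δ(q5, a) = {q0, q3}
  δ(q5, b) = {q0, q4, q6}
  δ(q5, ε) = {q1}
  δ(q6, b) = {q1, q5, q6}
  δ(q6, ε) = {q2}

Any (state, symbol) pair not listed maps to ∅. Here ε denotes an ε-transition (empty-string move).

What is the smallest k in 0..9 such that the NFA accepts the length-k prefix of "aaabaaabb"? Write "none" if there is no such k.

Start in {q0}.
Read 'a': {q0} → {q1}.
None of the earlier sets intersect F, but {q1} does.

1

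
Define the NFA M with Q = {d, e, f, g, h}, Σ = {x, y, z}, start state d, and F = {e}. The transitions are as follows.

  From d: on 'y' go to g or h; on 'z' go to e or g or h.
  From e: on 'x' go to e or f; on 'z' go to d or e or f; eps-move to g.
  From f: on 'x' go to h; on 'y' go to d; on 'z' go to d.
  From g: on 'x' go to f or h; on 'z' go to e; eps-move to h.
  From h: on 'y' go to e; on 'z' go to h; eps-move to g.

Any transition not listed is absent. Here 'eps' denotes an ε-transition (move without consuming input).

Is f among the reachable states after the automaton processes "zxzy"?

Start in {d}.
Read 'z': d→{e, g, h}; now {e, g, h}.
Read 'x': e→{e, f}, g→{f, h}, h→∅; union {e, f, h}; ε-closure = {e, f, g, h}.
Read 'z': e→{d, e, f}, f→{d}, g→{e}, h→{h}; union {d, e, f, h}; ε-closure = {d, e, f, g, h}.
Read 'y': d→{g, h}, e→∅, f→{d}, g→∅, h→{e}; now {d, e, g, h}.
State f is not in {d, e, g, h}.

No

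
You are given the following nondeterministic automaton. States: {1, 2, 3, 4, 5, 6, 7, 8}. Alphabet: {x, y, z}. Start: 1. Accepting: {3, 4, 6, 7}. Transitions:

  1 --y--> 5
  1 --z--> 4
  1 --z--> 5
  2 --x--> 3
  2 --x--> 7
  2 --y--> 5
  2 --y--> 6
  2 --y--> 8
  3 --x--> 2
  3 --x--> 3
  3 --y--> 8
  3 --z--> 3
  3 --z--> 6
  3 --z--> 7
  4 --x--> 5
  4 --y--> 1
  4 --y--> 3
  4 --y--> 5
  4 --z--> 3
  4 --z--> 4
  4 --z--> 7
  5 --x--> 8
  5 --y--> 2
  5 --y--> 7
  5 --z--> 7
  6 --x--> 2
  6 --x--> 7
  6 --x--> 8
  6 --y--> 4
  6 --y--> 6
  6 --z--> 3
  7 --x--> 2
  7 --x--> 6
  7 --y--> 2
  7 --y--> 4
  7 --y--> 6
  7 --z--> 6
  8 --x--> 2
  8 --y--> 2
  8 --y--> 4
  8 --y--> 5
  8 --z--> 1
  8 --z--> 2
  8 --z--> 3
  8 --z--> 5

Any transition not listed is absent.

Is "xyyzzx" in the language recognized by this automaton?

Start in {1}.
Read 'x': {1} → ∅.
The set is empty and remains empty for the remaining 5 symbols.
The final set ∅ contains no accepting state.

No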